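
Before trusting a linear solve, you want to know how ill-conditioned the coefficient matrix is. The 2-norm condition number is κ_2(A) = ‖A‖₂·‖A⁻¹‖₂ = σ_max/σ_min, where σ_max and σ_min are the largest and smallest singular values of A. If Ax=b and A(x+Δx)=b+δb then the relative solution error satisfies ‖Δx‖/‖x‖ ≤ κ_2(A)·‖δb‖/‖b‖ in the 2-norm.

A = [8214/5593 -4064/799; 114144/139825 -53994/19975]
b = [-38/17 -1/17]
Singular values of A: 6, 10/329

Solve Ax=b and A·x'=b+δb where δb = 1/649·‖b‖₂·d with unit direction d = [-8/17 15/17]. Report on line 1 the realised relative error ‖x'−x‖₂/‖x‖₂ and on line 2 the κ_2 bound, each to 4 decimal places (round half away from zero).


0.0034
0.3042

from the listed singular values, σ₁ = 6, σ_n = 10/329
κ = σ_max/σ_min = 6/(10/329) = 197.4000
κ_2(A)·‖δb‖/‖b‖ = 0.3042
solve Ax = b  →  x = [31.4907 9.5320]
‖b‖₂ = 2.2361 and ‖x‖₂ = 32.9017
δb = ε·‖b‖·d = [-0.0016 0.0030]; solving A·Δx = δb gives ‖Δx‖ = 0.1134
realised ‖Δx‖/‖x‖ = 0.0034
so the bound overstates the realised error by a factor of ≈ 88.2845 (computed from the unrounded values)


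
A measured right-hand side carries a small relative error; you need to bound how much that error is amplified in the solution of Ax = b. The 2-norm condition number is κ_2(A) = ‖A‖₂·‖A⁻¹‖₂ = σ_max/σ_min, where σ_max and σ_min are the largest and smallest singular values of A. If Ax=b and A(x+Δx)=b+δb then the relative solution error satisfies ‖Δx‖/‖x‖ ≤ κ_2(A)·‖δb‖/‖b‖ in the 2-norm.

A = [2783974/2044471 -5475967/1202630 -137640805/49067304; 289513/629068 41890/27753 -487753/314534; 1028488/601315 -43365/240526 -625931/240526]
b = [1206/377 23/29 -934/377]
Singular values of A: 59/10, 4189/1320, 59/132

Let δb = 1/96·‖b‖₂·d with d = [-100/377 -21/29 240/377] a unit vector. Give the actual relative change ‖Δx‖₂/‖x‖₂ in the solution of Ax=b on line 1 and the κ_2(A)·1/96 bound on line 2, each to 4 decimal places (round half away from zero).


0.0142
0.1375

from the listed singular values, σ₁ = 59/10, σ_n = 59/132
condition number: (59/10) ÷ (59/132) = 13.2000
κ_2(A)·‖δb‖/‖b‖ = 0.1375
solve Ax = b  →  x = [-6.0270 -0.6801 -2.9621]
‖b‖ = 4.1231, ‖x‖ = 6.7499
Δx = A⁻¹·δb where δb = 1/96·4.1231·d; ‖Δx‖ = 0.0961
dividing the unrounded norms, ‖Δx‖/‖x‖ = 0.0142
tightness: 0.0142 against a bound of 0.1375 (unrounded ratio ≈ 0.1035)


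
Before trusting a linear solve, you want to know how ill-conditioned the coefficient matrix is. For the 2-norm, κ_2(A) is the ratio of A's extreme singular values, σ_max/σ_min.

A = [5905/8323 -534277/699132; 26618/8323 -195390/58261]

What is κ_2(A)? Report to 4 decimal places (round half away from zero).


M = AᵀA = [442229/41209 -39003925/3461556; -39003925/3461556 3440200009/290770704]. tr(M)=7800913/345744, det(M)=361/86436
solving λ² − 7800913/345744·λ + 361/86436 = 0 gives λ = 361/16, 4/21609
κ = σ_max/σ_min = (19/4)/(2/147) = 349.1250

349.1250


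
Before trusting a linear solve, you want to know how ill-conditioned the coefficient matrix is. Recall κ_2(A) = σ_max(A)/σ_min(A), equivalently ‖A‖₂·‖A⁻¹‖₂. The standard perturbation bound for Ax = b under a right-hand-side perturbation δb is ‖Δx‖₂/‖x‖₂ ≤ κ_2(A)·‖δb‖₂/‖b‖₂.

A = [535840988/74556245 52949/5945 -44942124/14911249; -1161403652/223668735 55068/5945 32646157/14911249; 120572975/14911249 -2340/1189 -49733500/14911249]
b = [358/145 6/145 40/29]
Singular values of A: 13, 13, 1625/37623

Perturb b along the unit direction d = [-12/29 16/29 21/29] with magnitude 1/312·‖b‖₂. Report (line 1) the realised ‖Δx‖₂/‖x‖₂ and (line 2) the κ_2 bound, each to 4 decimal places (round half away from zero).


σ_max = 13, σ_min = 1625/37623
κ_2(A) = 13 / (1625/37623) = 300.9840
bound on ‖Δx‖/‖x‖: κ·ε = 300.9840·1/312 = 0.9647
solve Ax = b  →  x = [0.1697 0.1163 -0.0707]
‖b‖ = 2.8284, ‖x‖ = 0.2176
Δx = A⁻¹·δb where δb = 1/312·2.8284·d; ‖Δx‖ = 0.2099
realised ‖Δx‖/‖x‖ = 0.9647
tightness: 0.9647 against a bound of 0.9647; the bound is attained (ratio 1)

0.9647
0.9647


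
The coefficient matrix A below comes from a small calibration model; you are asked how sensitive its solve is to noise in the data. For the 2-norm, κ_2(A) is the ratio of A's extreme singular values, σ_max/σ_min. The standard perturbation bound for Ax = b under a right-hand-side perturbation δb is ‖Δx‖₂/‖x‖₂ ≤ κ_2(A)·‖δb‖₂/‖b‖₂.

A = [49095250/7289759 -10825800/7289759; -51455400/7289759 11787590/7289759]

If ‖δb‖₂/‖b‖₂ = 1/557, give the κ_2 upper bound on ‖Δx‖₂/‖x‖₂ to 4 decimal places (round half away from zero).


0.4403

form AᵀA = [6014270822500/63187379641 -1353187296000/63187379641; -1353187296000/63187379641 304572204100/63187379641] with trace 3758978600/37589161 and determinant 6250000/37589161
eigenvalues of AᵀA: λ = (tr ± √(tr²−4·det))/2 = 100, 62500/37589161
κ = σ_max/σ_min = 10/(250/6131) = 245.2400
bound on ‖Δx‖/‖x‖: κ·ε = 245.2400·1/557 = 0.4403


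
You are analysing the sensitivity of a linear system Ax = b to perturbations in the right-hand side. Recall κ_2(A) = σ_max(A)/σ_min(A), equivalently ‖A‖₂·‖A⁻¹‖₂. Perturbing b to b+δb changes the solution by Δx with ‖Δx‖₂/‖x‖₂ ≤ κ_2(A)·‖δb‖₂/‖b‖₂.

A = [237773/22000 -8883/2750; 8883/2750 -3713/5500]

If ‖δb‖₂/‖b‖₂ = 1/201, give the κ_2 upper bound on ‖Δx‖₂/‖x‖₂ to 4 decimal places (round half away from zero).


0.2189

M = AᵀA = [492688733/3872000 -17952543/484000; -17952543/484000 2635337/242000]. tr(M)=4278833/30976, det(M)=4879681/495616
solving λ² − 4278833/30976·λ + 4879681/495616 = 0 gives λ = 2209/16, 2209/30976
κ = σ_max/σ_min = (47/4)/(47/176) = 44.0000
worst-case relative error ≤ 44.0000 × 1/201 = 0.2189


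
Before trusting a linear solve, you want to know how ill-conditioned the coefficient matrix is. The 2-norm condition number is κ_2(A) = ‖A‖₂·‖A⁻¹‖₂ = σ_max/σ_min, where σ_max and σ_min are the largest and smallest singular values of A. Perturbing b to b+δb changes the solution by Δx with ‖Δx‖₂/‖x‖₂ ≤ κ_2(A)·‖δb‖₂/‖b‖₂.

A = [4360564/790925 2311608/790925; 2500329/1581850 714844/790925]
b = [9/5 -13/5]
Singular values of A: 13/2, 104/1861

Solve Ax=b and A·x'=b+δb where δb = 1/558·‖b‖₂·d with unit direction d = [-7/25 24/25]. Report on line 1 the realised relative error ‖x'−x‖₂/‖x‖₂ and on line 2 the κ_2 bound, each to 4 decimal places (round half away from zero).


0.0019
0.2084

largest singular value 13/2, smallest 104/1861
κ_2(A) = (13/2) / (104/1861) = 116.3125
bound on ‖Δx‖/‖x‖: κ·ε = 116.3125·1/558 = 0.2084
solve Ax = b  →  x = [25.3982 -47.2947]
2-norm of b is 3.1623; of x, 53.6829
Δx = A⁻¹·δb where δb = 1/558·3.1623·d; ‖Δx‖ = 0.1014
relative error = 0.0019
realised/bound (from unrounded values) ≈ 0.0091


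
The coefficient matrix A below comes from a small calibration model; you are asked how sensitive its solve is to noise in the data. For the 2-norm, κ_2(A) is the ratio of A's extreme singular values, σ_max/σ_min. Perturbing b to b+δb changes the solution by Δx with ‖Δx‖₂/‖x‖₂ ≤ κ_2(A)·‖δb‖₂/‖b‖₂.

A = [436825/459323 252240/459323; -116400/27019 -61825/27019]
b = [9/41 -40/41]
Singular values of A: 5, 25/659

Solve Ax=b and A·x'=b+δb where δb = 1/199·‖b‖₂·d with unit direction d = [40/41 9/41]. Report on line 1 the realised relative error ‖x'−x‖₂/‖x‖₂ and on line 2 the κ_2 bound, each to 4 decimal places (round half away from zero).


from the listed singular values, σ₁ = 5, σ_n = 25/659
κ_2(A) = 5 / (25/659) = 131.8000
κ_2(A)·‖δb‖/‖b‖ = 0.6623
solve Ax = b  →  x = [0.1765 0.0941]
2-norm of b is 1.0000; of x, 0.2000
δb = ε·‖b‖·d = [0.0049 0.0011]; solving A·Δx = δb gives ‖Δx‖ = 0.1325
realised ‖Δx‖/‖x‖ = 0.6623
tightness: 0.6623 against a bound of 0.6623; the bound is attained (ratio 1)

0.6623
0.6623


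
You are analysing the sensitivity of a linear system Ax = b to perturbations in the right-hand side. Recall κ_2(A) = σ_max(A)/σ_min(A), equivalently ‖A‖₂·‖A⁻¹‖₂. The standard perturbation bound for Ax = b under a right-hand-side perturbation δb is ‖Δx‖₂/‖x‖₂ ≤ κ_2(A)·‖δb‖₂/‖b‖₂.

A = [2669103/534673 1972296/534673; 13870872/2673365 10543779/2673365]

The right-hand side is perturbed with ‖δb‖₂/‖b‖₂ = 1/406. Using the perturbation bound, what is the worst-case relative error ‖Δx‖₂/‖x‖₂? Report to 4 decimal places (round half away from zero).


0.3633

M = AᵀA = [440551558449/8498074225 330389938368/8498074225; 330389938368/8498074225 247824094401/8498074225]. tr(M)=27535026114/339922969, det(M)=102515625/339922969
eigenvalues of AᵀA: λ = (tr ± √(tr²−4·det))/2 = 81, 1265625/339922969
κ_2(A) = √(λ_max/λ_min) = √(81 / (1265625/339922969)) = 147.4960
perturbation bound = 147.4960·1/406 = 0.3633


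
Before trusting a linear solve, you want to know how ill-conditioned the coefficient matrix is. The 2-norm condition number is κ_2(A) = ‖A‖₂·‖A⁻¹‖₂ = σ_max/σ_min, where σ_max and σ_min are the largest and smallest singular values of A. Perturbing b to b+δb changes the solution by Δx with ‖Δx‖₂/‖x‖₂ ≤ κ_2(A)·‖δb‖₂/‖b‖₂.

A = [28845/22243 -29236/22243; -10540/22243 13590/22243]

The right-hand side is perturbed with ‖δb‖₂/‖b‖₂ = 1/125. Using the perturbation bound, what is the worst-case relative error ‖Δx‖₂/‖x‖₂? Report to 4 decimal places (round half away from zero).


0.1888

AᵀA = [5580625/2927521 -5837580/2927521; -5837580/2927521 6150484/2927521]; tr = 13949/3481, det = 100/3481
eigenvalues of AᵀA: λ = (tr ± √(tr²−4·det))/2 = 4, 25/3481
σ_max=√4=2, σ_min=√(25/3481)=(5/59) → κ = 23.6000
bound on ‖Δx‖/‖x‖: κ·ε = 23.6000·1/125 = 0.1888


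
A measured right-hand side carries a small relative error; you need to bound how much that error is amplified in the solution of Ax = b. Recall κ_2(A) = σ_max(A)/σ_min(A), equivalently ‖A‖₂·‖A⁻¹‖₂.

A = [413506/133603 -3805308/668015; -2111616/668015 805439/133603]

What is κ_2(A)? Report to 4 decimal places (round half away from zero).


135.5000

form AᵀA = [10384782916/530611225 -3893335992/106122245; -3893335992/106122245 36502578529/530611225] with trace 32448001/367205 and determinant 19518724/45900625
eigenvalues of AᵀA: λ = (tr ± √(tr²−4·det))/2 = 2209/25, 8836/1836025
κ_2(A) = √(λ_max/λ_min) = √((2209/25) / (8836/1836025)) = 135.5000


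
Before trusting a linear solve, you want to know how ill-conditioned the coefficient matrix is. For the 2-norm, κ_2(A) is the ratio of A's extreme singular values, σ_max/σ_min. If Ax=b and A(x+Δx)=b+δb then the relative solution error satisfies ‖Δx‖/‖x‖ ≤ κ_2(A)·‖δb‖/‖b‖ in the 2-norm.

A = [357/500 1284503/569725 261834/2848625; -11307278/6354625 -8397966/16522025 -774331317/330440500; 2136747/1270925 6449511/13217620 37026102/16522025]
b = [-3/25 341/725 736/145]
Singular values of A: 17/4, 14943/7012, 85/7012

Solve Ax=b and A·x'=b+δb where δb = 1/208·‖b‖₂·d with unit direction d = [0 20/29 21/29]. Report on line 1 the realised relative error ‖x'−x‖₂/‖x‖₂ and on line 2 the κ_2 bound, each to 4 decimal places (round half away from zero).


σ_max = 17/4, σ_min = 85/7012
κ_2(A) = (17/4) / (85/7012) = 350.6000
worst-case relative error ≤ 350.6000 × 1/208 = 1.6856
solve Ax = b  →  x = [-263.5576 75.9325 183.4579]
‖b‖ = 5.0990, ‖x‖ = 329.9776
with δb = [0.0000 0.0169 0.0178], A·Δx = δb → ‖Δx‖ = 2.0223
relative error = 0.0061
realised/bound (from unrounded values) ≈ 0.0036

0.0061
1.6856


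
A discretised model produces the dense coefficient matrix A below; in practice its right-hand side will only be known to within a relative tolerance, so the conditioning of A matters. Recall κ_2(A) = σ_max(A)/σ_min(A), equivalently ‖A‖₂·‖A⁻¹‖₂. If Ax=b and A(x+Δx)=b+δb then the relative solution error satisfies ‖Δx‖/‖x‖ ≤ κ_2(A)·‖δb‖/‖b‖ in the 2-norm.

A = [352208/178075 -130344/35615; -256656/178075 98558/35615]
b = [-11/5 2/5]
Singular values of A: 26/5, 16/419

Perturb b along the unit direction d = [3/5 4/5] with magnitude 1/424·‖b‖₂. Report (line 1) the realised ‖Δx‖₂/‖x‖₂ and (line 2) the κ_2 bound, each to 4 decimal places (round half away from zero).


largest singular value 26/5, smallest 16/419
κ_2(A) = (26/5) / (16/419) = 136.1750
worst-case relative error ≤ 136.1750 × 1/424 = 0.3212
solve Ax = b  →  x = [-23.2876 -11.9842]
‖b‖ = 2.2361, ‖x‖ = 26.1903
Δx = A⁻¹·δb where δb = 1/424·2.2361·d; ‖Δx‖ = 0.1381
dividing the unrounded norms, ‖Δx‖/‖x‖ = 0.0053
so the bound overstates the realised error by a factor of ≈ 60.9059 (computed from the unrounded values)

0.0053
0.3212


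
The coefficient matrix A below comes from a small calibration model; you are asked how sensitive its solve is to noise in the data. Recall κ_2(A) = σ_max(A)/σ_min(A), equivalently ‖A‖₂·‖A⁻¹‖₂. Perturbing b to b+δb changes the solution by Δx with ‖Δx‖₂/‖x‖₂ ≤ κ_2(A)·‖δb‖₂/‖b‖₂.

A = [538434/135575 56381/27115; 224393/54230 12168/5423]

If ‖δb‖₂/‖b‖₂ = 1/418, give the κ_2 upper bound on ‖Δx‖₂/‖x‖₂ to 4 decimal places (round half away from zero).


form AᵀA = [2875683889/87422500 76679694/4371125; 76679694/4371125 8181121/874225] with trace 12781301/302500 and determinant 28561/302500
eigenvalues of AᵀA: λ = (tr ± √(tr²−4·det))/2 = 169/4, 169/75625
κ_2(A) = √(λ_max/λ_min) = √((169/4) / (169/75625)) = 137.5000
κ_2(A)·‖δb‖/‖b‖ = 0.3289

0.3289


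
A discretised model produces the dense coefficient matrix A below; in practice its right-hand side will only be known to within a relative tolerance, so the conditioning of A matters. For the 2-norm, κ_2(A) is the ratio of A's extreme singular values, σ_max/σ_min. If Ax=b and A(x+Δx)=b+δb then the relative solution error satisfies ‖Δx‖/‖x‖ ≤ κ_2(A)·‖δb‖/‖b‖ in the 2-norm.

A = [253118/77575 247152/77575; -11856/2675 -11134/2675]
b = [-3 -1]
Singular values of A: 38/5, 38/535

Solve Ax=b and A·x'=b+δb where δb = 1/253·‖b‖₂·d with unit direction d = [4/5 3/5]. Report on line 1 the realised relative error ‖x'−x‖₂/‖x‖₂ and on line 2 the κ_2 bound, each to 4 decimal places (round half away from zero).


σ_max = 38/5, σ_min = 38/535
κ_2(A) = (38/5) / (38/535) = 107.0000
perturbation bound = 107.0000·1/253 = 0.4229
solve Ax = b  →  x = [29.0336 -30.6760]
2-norm of b is 3.1623; of x, 42.2370
Δx = A⁻¹·δb where δb = 1/253·3.1623·d; ‖Δx‖ = 0.1760
dividing the unrounded norms, ‖Δx‖/‖x‖ = 0.0042
so the bound overstates the realised error by a factor of ≈ 101.5096 (computed from the unrounded values)

0.0042
0.4229


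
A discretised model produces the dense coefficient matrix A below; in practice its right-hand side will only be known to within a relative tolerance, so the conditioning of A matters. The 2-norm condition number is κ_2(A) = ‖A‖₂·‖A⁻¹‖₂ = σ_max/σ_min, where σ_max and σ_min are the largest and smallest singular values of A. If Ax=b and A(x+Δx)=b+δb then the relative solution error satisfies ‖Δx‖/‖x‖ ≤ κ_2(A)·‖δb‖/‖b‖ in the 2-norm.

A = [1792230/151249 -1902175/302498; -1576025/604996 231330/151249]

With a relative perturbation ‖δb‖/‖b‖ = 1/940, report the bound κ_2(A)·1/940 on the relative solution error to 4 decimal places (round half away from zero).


M = AᵀA = [32050725025/217739536 -2136481875/27217442; -2136481875/27217442 2279788225/54434884]. tr(M)=142456325/753424, det(M)=9150625/3013696
solving λ² − 142456325/753424·λ + 9150625/3013696 = 0 gives λ = 3025/16, 3025/188356
κ = σ_max/σ_min = (55/4)/(55/434) = 108.5000
perturbation bound = 108.5000·1/940 = 0.1154

0.1154


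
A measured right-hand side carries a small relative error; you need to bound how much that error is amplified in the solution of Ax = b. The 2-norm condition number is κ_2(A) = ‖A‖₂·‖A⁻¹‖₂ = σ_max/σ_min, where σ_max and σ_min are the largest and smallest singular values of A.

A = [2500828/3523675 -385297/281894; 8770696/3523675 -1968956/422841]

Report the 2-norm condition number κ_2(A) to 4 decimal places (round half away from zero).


M = AᵀA = [133086798416/19866056809 -748578272090/59598170427; -748578272090/59598170427 16843234923625/715178045124]. tr(M)=74859376009/2474664516, det(M)=5856400/618666129
char-poly roots: 121/4 and 193600/618666129
κ = σ_max/σ_min = (11/2)/(440/24873) = 310.9125

310.9125


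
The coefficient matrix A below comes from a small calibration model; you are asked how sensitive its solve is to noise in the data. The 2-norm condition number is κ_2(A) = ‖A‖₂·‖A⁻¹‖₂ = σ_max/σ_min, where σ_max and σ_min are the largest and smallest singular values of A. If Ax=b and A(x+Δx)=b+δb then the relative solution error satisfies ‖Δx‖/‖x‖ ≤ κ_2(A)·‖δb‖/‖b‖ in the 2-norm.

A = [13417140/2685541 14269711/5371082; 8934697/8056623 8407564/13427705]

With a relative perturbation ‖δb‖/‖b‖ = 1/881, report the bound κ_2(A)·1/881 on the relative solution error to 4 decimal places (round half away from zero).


form AᵀA = [1011306140689/38613429009 898905034918/64355715015; 898905034918/64355715015 3196528750889/429038100100] with trace 449478798709/13361048100 and determinant 17682025/534441924
eigenvalues of AᵀA: λ = (tr ± √(tr²−4·det))/2 = 841/25, 525625/534441924
κ = σ_max/σ_min = (29/5)/(725/23118) = 184.9440
worst-case relative error ≤ 184.9440 × 1/881 = 0.2099

0.2099


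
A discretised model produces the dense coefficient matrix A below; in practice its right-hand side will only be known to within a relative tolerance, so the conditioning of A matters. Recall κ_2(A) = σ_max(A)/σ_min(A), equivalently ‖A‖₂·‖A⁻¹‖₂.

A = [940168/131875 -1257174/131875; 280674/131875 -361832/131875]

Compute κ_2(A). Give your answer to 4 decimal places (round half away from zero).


211.0000

M = AᵀA = [308062004/5565125 -410723712/5565125; -410723712/5565125 547650836/5565125]. tr(M)=171142568/1113025, det(M)=14776336/27825625
solving λ² − 171142568/1113025·λ + 14776336/27825625 = 0 gives λ = 3844/25, 3844/1113025
κ = σ_max/σ_min = (62/5)/(62/1055) = 211.0000


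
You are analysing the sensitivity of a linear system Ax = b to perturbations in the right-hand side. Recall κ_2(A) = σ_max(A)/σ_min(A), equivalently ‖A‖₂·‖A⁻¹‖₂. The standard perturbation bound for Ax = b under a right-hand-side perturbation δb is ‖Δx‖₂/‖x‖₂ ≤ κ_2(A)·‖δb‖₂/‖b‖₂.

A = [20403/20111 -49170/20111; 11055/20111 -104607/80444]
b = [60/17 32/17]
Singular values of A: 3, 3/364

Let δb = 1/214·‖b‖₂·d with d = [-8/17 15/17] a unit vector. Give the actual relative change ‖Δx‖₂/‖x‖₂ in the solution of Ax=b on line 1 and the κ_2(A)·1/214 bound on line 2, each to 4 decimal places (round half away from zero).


1.7009
1.7009

σ_max = 3, σ_min = 3/364
condition number: 3 ÷ (3/364) = 364.0000
worst-case relative error ≤ 364.0000 × 1/214 = 1.7009
solve Ax = b  →  x = [0.5128 -1.2308]
‖b‖ = 4.0000, ‖x‖ = 1.3333
with δb = [-0.0088 0.0165], A·Δx = δb → ‖Δx‖ = 2.2679
dividing the unrounded norms, ‖Δx‖/‖x‖ = 1.7009
so the bound is sharp here: realised error equals the bound


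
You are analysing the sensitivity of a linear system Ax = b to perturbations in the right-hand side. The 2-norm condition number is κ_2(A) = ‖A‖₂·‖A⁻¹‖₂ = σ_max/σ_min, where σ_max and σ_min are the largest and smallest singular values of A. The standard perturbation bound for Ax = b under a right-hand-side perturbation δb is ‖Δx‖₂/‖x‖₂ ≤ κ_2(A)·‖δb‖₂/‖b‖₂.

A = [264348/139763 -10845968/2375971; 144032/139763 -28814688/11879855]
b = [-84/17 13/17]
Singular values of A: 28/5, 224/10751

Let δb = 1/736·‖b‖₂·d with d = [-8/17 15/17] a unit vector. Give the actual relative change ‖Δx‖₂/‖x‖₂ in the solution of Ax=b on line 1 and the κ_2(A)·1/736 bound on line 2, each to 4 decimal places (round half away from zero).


from the listed singular values, σ₁ = 28/5, σ_n = 224/10751
κ = σ_max/σ_min = (28/5)/(224/10751) = 268.7750
bound on ‖Δx‖/‖x‖: κ·ε = 268.7750·1/736 = 0.3652
solve Ax = b  →  x = [132.6360 56.0388]
2-norm of b is 5.0000; of x, 143.9884
with δb = [-0.0032 0.0060], A·Δx = δb → ‖Δx‖ = 0.3261
realised ‖Δx‖/‖x‖ = 0.0023
so the bound overstates the realised error by a factor of ≈ 161.2670 (computed from the unrounded values)

0.0023
0.3652


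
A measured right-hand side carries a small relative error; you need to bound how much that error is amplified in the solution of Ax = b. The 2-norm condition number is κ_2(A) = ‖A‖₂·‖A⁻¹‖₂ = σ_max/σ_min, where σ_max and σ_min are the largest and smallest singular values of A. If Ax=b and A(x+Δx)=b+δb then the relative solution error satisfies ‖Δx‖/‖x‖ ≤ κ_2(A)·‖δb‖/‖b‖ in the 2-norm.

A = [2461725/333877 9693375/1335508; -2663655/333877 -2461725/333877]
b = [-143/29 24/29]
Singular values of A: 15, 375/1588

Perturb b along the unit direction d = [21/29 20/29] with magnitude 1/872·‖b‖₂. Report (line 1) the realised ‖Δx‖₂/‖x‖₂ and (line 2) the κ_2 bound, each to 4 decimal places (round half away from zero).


0.0019
0.0728

σ_max = 15, σ_min = 375/1588
κ_2(A) = 15 / (375/1588) = 63.5200
worst-case relative error ≤ 63.5200 × 1/872 = 0.0728
solve Ax = b  →  x = [8.5683 -9.3834]
2-norm of b is 5.0000; of x, 12.7068
δb = ε·‖b‖·d = [0.0042 0.0040]; solving A·Δx = δb gives ‖Δx‖ = 0.0243
relative error = 0.0019
so the bound overstates the realised error by a factor of ≈ 38.1204 (computed from the unrounded values)


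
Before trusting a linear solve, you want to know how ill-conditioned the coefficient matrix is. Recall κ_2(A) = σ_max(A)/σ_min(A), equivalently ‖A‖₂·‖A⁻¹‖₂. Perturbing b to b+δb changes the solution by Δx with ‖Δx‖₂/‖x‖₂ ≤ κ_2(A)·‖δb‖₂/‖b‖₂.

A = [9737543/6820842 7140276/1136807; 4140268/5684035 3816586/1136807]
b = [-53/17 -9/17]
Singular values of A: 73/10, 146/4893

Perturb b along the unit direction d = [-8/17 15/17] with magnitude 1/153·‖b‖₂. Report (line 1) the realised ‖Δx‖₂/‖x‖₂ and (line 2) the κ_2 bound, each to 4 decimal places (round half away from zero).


σ_max = 73/10, σ_min = 146/4893
condition number: (73/10) ÷ (146/4893) = 244.6500
bound on ‖Δx‖/‖x‖: κ·ε = 244.6500·1/153 = 1.5990
solve Ax = b  →  x = [-32.7865 6.9557]
‖b‖₂ = 3.1623 and ‖x‖₂ = 33.5162
re-solving with b+δb shifts x by Δx of norm 0.6927
realised ‖Δx‖/‖x‖ = 0.0207
realised/bound (from unrounded values) ≈ 0.0129

0.0207
1.5990


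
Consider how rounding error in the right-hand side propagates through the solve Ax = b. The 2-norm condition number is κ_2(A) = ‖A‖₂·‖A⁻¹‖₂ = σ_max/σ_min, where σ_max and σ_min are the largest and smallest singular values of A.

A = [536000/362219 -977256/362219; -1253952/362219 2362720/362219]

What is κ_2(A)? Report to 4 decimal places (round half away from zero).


204.8750

form AᵀA = [11004092416/776346769 -20630453760/776346769; -20630453760/776346769 38683284544/776346769] with trace 171928640/2686321 and determinant 262144/2686321
solving λ² − 171928640/2686321·λ + 262144/2686321 = 0 gives λ = 64, 4096/2686321
κ_2(A) = √(λ_max/λ_min) = √(64 / (4096/2686321)) = 204.8750


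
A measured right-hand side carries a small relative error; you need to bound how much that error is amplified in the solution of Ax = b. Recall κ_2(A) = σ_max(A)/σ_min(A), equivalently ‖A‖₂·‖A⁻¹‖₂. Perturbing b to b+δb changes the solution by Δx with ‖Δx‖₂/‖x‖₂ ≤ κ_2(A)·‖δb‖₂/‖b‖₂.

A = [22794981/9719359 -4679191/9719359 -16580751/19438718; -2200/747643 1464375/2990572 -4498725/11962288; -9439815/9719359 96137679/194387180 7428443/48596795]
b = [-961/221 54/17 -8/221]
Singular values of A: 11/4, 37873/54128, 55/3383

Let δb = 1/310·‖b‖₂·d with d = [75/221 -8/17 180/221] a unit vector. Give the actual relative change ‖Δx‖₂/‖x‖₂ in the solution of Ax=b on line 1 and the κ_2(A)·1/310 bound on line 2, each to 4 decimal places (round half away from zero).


0.0058
0.5456

from the listed singular values, σ₁ = 11/4, σ_n = 55/3383
κ = σ_max/σ_min = (11/4)/(55/3383) = 169.1500
κ_2(A)·‖δb‖/‖b‖ = 0.5456
solve Ax = b  →  x = [-72.3147 -99.5773 -137.5338]
2-norm of b is 5.3852; of x, 184.5551
Δx = A⁻¹·δb where δb = 1/310·5.3852·d; ‖Δx‖ = 1.0685
realised ‖Δx‖/‖x‖ = 0.0058
tightness: 0.0058 against a bound of 0.5456 (unrounded ratio ≈ 0.0106)


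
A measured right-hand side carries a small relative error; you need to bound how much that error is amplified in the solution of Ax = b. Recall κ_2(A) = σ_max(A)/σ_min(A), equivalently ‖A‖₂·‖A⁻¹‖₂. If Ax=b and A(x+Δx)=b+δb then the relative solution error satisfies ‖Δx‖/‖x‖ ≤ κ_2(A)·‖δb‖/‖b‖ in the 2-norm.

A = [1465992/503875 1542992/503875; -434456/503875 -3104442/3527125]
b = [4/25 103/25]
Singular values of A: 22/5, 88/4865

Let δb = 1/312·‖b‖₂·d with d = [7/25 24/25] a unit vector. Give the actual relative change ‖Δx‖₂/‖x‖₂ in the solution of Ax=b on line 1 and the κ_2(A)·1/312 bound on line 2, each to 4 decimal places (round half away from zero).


0.0033
0.7796

from the listed singular values, σ₁ = 22/5, σ_n = 88/4865
κ = σ_max/σ_min = (22/5)/(88/4865) = 243.2500
bound on ‖Δx‖/‖x‖: κ·ε = 243.2500·1/312 = 0.7796
solve Ax = b  →  x = [-160.2900 152.3433]
‖b‖ = 4.1231, ‖x‖ = 221.1365
Δx = A⁻¹·δb where δb = 1/312·4.1231·d; ‖Δx‖ = 0.7306
realised ‖Δx‖/‖x‖ = 0.0033
so the bound overstates the realised error by a factor of ≈ 235.9873 (computed from the unrounded values)


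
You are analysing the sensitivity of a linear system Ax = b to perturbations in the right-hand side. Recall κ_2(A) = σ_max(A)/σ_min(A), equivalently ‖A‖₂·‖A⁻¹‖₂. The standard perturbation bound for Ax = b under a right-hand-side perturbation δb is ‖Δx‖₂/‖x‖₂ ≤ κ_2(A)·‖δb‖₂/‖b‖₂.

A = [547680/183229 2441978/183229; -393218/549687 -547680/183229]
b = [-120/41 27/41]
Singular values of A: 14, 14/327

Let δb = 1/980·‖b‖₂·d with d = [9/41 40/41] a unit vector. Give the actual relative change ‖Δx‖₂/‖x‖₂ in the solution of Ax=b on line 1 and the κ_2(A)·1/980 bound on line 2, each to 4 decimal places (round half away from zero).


from the listed singular values, σ₁ = 14, σ_n = 14/327
κ = σ_max/σ_min = 14/(14/327) = 327.0000
bound on ‖Δx‖/‖x‖: κ·ε = 327.0000·1/980 = 0.3337
solve Ax = b  →  x = [-0.0470 -0.2091]
‖b‖₂ = 3.0000 and ‖x‖₂ = 0.2143
δb = ε·‖b‖·d = [0.0007 0.0030]; solving A·Δx = δb gives ‖Δx‖ = 0.0715
realised ‖Δx‖/‖x‖ = 0.3337
so the bound is sharp here: realised error equals the bound

0.3337
0.3337


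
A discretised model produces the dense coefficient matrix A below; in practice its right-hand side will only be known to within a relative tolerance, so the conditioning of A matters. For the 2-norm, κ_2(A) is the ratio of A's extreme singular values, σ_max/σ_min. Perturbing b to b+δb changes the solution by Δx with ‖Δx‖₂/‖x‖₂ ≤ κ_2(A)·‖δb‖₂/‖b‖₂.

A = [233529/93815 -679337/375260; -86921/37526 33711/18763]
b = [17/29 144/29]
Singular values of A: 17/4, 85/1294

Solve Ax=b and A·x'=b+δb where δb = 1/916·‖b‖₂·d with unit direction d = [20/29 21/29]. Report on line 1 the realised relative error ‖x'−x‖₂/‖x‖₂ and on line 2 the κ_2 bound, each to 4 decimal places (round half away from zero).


from the listed singular values, σ₁ = 17/4, σ_n = 85/1294
condition number: (17/4) ÷ (85/1294) = 64.7000
κ_2(A)·‖δb‖/‖b‖ = 0.0706
solve Ax = b  →  x = [35.9718 49.1388]
2-norm of b is 5.0000; of x, 60.8982
Δx = A⁻¹·δb where δb = 1/916·5.0000·d; ‖Δx‖ = 0.0831
dividing the unrounded norms, ‖Δx‖/‖x‖ = 0.0014
realised/bound (from unrounded values) ≈ 0.0193

0.0014
0.0706


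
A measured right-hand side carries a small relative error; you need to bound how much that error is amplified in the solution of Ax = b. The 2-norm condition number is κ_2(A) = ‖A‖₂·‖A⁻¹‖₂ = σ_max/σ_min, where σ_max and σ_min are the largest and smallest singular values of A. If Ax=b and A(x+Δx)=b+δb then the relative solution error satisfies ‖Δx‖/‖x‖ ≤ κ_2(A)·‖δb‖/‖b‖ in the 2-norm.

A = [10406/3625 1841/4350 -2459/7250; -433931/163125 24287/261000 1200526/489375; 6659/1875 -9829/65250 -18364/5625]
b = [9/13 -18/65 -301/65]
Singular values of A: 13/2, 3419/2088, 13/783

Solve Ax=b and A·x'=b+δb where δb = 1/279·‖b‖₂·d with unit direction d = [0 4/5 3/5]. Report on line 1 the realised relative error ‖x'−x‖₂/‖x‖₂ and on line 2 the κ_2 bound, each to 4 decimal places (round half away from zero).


σ_max = 13/2, σ_min = 13/783
condition number: (13/2) ÷ (13/783) = 391.5000
κ_2(A)·‖δb‖/‖b‖ = 1.4032
solve Ax = b  →  x = [-30.0220 173.8066 -39.2601]
‖b‖ = 4.6904, ‖x‖ = 180.6970
δb = ε·‖b‖·d = [0.0000 0.0134 0.0101]; solving A·Δx = δb gives ‖Δx‖ = 1.0126
dividing the unrounded norms, ‖Δx‖/‖x‖ = 0.0056
so the bound overstates the realised error by a factor of ≈ 250.4108 (computed from the unrounded values)

0.0056
1.4032


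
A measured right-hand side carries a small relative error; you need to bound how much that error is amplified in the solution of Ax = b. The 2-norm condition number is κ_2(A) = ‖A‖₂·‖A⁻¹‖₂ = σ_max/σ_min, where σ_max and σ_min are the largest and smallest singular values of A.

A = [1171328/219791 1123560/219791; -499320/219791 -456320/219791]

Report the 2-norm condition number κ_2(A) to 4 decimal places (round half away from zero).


116.6000

M = AᵀA = [9593667136/285846649 9135544320/285846649; 9135544320/285846649 8701864000/285846649]. tr(M)=21754496/339889, det(M)=102400/339889
eigenvalues of AᵀA: λ = (tr ± √(tr²−4·det))/2 = 64, 1600/339889
κ = σ_max/σ_min = 8/(40/583) = 116.6000


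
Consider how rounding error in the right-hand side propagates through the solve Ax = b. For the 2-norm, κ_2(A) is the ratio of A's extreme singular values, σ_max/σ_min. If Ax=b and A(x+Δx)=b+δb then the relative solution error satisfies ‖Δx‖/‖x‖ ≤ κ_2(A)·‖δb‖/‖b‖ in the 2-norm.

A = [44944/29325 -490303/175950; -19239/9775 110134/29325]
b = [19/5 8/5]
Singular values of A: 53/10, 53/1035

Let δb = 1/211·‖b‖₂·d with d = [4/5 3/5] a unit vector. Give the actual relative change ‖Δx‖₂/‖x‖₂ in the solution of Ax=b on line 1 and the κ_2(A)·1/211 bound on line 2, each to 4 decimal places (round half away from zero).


largest singular value 53/10, smallest 53/1035
κ = σ_max/σ_min = (53/10)/(53/1035) = 103.5000
worst-case relative error ≤ 103.5000 × 1/211 = 0.4905
solve Ax = b  →  x = [69.0122 36.5927]
‖b‖₂ = 4.1231 and ‖x‖₂ = 78.1134
re-solving with b+δb shifts x by Δx of norm 0.3816
dividing the unrounded norms, ‖Δx‖/‖x‖ = 0.0049
so the bound overstates the realised error by a factor of ≈ 100.4100 (computed from the unrounded values)

0.0049
0.4905


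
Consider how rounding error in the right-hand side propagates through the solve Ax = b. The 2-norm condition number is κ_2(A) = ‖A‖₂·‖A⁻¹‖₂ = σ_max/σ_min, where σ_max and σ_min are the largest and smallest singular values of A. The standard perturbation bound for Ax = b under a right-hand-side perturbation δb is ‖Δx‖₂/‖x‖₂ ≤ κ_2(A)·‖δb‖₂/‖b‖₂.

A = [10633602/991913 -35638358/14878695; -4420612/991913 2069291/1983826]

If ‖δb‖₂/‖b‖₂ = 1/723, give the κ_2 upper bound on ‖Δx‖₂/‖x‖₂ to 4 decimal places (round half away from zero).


0.3861

form AᵀA = [784705928692/5821842601 -882782267458/29109213005; -882782267458/29109213005 35762203688449/5239658340900] with trace 441402462529/3116988900 and determinant 200533921/779247225
solving λ² − 441402462529/3116988900·λ + 200533921/779247225 = 0 gives λ = 14161/100, 56644/31169889
σ_max=√(14161/100)=(119/10), σ_min=√(56644/31169889)=(238/5583) → κ = 279.1500
perturbation bound = 279.1500·1/723 = 0.3861


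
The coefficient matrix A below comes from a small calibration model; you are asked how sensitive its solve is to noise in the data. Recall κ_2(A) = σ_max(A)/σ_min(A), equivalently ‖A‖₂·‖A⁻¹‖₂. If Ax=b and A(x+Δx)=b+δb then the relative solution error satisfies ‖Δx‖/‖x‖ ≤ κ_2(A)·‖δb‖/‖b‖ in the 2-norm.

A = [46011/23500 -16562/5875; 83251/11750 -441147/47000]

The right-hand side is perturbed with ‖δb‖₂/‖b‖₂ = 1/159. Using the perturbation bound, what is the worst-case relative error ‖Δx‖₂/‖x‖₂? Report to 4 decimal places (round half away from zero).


0.5912

form AᵀA = [9548777/176720 -12727701/176720; -12727701/176720 67893077/706880] with trace 21217637/141376 and determinant 5764801/2262016
λ_max, λ_min = (21217637/141376 ± √449984368737225/19987173376)/2 = 2401/16, 2401/141376
κ = σ_max/σ_min = (49/4)/(49/376) = 94.0000
bound on ‖Δx‖/‖x‖: κ·ε = 94.0000·1/159 = 0.5912


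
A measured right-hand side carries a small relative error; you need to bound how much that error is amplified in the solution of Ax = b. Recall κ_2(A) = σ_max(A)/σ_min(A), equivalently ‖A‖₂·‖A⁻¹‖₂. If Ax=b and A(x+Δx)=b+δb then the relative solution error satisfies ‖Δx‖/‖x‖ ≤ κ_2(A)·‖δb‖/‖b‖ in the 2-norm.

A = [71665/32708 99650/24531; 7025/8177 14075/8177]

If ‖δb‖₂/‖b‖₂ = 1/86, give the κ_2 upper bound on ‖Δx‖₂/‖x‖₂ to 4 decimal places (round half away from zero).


1.0326

form AᵀA = [35062025/6330256 24638875/2373846; 24638875/2373846 69308125/3560769] with trace 4929025/197136 and determinant 15625/197136
eigenvalues of AᵀA: λ = (tr ± √(tr²−4·det))/2 = 25, 625/197136
κ_2(A) = √(λ_max/λ_min) = √(25 / (625/197136)) = 88.8000
bound on ‖Δx‖/‖x‖: κ·ε = 88.8000·1/86 = 1.0326


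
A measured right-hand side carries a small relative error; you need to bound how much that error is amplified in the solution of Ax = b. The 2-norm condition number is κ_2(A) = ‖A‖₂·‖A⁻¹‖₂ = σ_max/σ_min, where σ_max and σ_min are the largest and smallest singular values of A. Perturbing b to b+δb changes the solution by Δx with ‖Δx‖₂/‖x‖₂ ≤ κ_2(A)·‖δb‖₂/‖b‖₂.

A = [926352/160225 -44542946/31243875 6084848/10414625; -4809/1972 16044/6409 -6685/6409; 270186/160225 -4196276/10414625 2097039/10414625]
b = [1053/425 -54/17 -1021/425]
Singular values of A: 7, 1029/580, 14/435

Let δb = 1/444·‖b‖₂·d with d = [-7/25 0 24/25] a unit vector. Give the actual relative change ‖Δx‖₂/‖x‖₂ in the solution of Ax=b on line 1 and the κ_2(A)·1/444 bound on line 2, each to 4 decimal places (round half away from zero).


largest singular value 7, smallest 14/435
condition number: 7 ÷ (14/435) = 217.5000
perturbation bound = 217.5000·1/444 = 0.4899
solve Ax = b  →  x = [-0.0380 -36.9644 -85.5803]
‖b‖ = 4.6904, ‖x‖ = 93.2221
re-solving with b+δb shifts x by Δx of norm 0.3282
realised ‖Δx‖/‖x‖ = 0.0035
tightness: 0.0035 against a bound of 0.4899 (unrounded ratio ≈ 0.0072)

0.0035
0.4899


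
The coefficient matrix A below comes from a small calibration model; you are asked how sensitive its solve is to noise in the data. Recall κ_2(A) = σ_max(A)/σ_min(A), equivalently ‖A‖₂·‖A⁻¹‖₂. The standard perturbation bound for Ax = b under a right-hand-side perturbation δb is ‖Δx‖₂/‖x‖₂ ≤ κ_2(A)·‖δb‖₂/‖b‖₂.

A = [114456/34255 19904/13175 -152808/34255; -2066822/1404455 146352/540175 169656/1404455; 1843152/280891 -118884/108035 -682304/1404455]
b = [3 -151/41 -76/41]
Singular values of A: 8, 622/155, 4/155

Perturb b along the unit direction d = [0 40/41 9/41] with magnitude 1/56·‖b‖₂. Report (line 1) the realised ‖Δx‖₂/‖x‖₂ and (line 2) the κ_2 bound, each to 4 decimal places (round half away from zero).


σ_max = 8, σ_min = 4/155
condition number: 8 ÷ (4/155) = 310.0000
κ_2(A)·‖δb‖/‖b‖ = 5.5357
solve Ax = b  →  x = [-28.1926 -136.4129 -67.9873]
‖b‖₂ = 5.0990 and ‖x‖₂ = 155.0019
re-solving with b+δb shifts x by Δx of norm 3.5283
relative error = 0.0228
realised/bound (from unrounded values) ≈ 0.0041

0.0228
5.5357


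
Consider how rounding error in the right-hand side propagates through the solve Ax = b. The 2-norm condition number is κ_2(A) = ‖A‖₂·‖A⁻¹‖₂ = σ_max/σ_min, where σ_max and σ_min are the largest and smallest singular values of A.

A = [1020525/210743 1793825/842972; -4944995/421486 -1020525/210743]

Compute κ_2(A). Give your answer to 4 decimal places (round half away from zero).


M = AᵀA = [169342370725/1051186084 70553995875/1051186084; 70553995875/1051186084 117641115625/4204744336]. tr(M)=4704204725/24880144, det(M)=228765625/99520576
char-poly roots: 3025/16 and 75625/6220036
σ_max=√(3025/16)=(55/4), σ_min=√(75625/6220036)=(275/2494) → κ = 124.7000

124.7000


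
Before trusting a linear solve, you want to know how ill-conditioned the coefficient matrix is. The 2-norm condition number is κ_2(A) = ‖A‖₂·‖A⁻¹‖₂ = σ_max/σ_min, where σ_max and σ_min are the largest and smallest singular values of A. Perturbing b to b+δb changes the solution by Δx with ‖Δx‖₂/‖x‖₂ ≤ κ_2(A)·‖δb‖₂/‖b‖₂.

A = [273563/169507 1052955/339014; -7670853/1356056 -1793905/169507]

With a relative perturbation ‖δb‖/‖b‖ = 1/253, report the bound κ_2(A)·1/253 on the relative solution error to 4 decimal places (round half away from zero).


1.2612

AᵀA = [63631535505625/1838887875136 14912979665625/229860984392; 14912979665625/229860984392 13981094828125/114930492196]; tr = 994218175625/6362933824, det = 6103515625/25451735296
char-poly roots: 625/4 and 9765625/6362933824
σ_max=√(625/4)=(25/2), σ_min=√(9765625/6362933824)=(3125/79768) → κ = 319.0720
perturbation bound = 319.0720·1/253 = 1.2612


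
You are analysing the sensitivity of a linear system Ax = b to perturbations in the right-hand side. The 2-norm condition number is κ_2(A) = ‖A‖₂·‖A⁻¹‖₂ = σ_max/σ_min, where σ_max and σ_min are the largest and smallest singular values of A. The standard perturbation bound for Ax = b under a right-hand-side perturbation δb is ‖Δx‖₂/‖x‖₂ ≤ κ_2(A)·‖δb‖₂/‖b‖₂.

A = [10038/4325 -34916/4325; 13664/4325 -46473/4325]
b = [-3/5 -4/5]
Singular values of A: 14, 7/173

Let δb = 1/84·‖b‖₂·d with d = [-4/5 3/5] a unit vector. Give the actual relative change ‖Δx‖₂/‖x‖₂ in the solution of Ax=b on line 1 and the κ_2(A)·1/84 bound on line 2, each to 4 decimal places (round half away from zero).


σ_max = 14, σ_min = 7/173
κ_2(A) = 14 / (7/173) = 346.0000
κ_2(A)·‖δb‖/‖b‖ = 4.1190
solve Ax = b  →  x = [-0.0200 0.0686]
‖b‖₂ = 1.0000 and ‖x‖₂ = 0.0714
δb = ε·‖b‖·d = [-0.0095 0.0071]; solving A·Δx = δb gives ‖Δx‖ = 0.2942
realised ‖Δx‖/‖x‖ = 4.1190
tightness: 4.1190 against a bound of 4.1190; the bound is attained (ratio 1)

4.1190
4.1190
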